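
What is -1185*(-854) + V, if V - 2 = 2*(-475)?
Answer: 1011042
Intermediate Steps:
V = -948 (V = 2 + 2*(-475) = 2 - 950 = -948)
-1185*(-854) + V = -1185*(-854) - 948 = 1011990 - 948 = 1011042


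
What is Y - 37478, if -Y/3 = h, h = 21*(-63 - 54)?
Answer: -30107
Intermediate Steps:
h = -2457 (h = 21*(-117) = -2457)
Y = 7371 (Y = -3*(-2457) = 7371)
Y - 37478 = 7371 - 37478 = -30107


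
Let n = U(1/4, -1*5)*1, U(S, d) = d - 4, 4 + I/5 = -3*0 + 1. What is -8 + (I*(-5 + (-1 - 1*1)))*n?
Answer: -953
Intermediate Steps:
I = -15 (I = -20 + 5*(-3*0 + 1) = -20 + 5*(0 + 1) = -20 + 5*1 = -20 + 5 = -15)
U(S, d) = -4 + d
n = -9 (n = (-4 - 1*5)*1 = (-4 - 5)*1 = -9*1 = -9)
-8 + (I*(-5 + (-1 - 1*1)))*n = -8 - 15*(-5 + (-1 - 1*1))*(-9) = -8 - 15*(-5 + (-1 - 1))*(-9) = -8 - 15*(-5 - 2)*(-9) = -8 - 15*(-7)*(-9) = -8 + 105*(-9) = -8 - 945 = -953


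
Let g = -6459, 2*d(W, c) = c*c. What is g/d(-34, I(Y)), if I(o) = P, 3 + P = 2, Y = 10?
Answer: -12918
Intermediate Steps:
P = -1 (P = -3 + 2 = -1)
I(o) = -1
d(W, c) = c²/2 (d(W, c) = (c*c)/2 = c²/2)
g/d(-34, I(Y)) = -6459/((½)*(-1)²) = -6459/((½)*1) = -6459/½ = -6459*2 = -12918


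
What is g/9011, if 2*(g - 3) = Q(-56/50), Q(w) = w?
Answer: 61/225275 ≈ 0.00027078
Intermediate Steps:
g = 61/25 (g = 3 + (-56/50)/2 = 3 + (-56*1/50)/2 = 3 + (1/2)*(-28/25) = 3 - 14/25 = 61/25 ≈ 2.4400)
g/9011 = (61/25)/9011 = (61/25)*(1/9011) = 61/225275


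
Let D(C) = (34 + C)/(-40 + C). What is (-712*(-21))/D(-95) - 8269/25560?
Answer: 51592866791/1559160 ≈ 33090.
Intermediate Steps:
D(C) = (34 + C)/(-40 + C)
(-712*(-21))/D(-95) - 8269/25560 = (-712*(-21))/(((34 - 95)/(-40 - 95))) - 8269/25560 = 14952/((-61/(-135))) - 8269*1/25560 = 14952/((-1/135*(-61))) - 8269/25560 = 14952/(61/135) - 8269/25560 = 14952*(135/61) - 8269/25560 = 2018520/61 - 8269/25560 = 51592866791/1559160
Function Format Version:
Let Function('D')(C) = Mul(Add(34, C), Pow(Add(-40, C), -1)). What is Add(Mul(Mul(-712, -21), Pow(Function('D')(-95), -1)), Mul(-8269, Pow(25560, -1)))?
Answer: Rational(51592866791, 1559160) ≈ 33090.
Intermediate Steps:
Function('D')(C) = Mul(Pow(Add(-40, C), -1), Add(34, C))
Add(Mul(Mul(-712, -21), Pow(Function('D')(-95), -1)), Mul(-8269, Pow(25560, -1))) = Add(Mul(Mul(-712, -21), Pow(Mul(Pow(Add(-40, -95), -1), Add(34, -95)), -1)), Mul(-8269, Pow(25560, -1))) = Add(Mul(14952, Pow(Mul(Pow(-135, -1), -61), -1)), Mul(-8269, Rational(1, 25560))) = Add(Mul(14952, Pow(Mul(Rational(-1, 135), -61), -1)), Rational(-8269, 25560)) = Add(Mul(14952, Pow(Rational(61, 135), -1)), Rational(-8269, 25560)) = Add(Mul(14952, Rational(135, 61)), Rational(-8269, 25560)) = Add(Rational(2018520, 61), Rational(-8269, 25560)) = Rational(51592866791, 1559160)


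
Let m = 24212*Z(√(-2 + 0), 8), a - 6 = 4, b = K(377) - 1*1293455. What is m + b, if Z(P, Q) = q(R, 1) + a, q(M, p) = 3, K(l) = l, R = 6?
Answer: -978322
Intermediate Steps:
b = -1293078 (b = 377 - 1*1293455 = 377 - 1293455 = -1293078)
a = 10 (a = 6 + 4 = 10)
Z(P, Q) = 13 (Z(P, Q) = 3 + 10 = 13)
m = 314756 (m = 24212*13 = 314756)
m + b = 314756 - 1293078 = -978322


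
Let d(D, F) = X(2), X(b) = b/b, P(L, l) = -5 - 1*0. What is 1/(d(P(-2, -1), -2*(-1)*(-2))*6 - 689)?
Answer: -1/683 ≈ -0.0014641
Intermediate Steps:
P(L, l) = -5 (P(L, l) = -5 + 0 = -5)
X(b) = 1
d(D, F) = 1
1/(d(P(-2, -1), -2*(-1)*(-2))*6 - 689) = 1/(1*6 - 689) = 1/(6 - 689) = 1/(-683) = -1/683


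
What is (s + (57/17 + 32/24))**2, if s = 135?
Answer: 50751376/2601 ≈ 19512.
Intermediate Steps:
(s + (57/17 + 32/24))**2 = (135 + (57/17 + 32/24))**2 = (135 + (57*(1/17) + 32*(1/24)))**2 = (135 + (57/17 + 4/3))**2 = (135 + 239/51)**2 = (7124/51)**2 = 50751376/2601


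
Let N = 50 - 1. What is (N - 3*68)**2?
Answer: 24025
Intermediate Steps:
N = 49
(N - 3*68)**2 = (49 - 3*68)**2 = (49 - 204)**2 = (-155)**2 = 24025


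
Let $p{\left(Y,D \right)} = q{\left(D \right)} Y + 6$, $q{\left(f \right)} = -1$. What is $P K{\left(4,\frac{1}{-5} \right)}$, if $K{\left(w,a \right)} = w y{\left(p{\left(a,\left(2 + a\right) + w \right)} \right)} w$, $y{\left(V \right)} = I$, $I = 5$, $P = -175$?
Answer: $-14000$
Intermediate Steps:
$p{\left(Y,D \right)} = 6 - Y$ ($p{\left(Y,D \right)} = - Y + 6 = 6 - Y$)
$y{\left(V \right)} = 5$
$K{\left(w,a \right)} = 5 w^{2}$ ($K{\left(w,a \right)} = w 5 w = 5 w w = 5 w^{2}$)
$P K{\left(4,\frac{1}{-5} \right)} = - 175 \cdot 5 \cdot 4^{2} = - 175 \cdot 5 \cdot 16 = \left(-175\right) 80 = -14000$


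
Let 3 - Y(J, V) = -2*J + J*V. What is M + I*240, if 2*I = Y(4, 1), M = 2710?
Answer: 3550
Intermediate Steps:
Y(J, V) = 3 + 2*J - J*V (Y(J, V) = 3 - (-2*J + J*V) = 3 + (2*J - J*V) = 3 + 2*J - J*V)
I = 7/2 (I = (3 + 2*4 - 1*4*1)/2 = (3 + 8 - 4)/2 = (1/2)*7 = 7/2 ≈ 3.5000)
M + I*240 = 2710 + (7/2)*240 = 2710 + 840 = 3550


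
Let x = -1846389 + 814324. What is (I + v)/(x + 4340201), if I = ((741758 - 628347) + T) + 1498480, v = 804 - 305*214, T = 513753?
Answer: 1030589/1654068 ≈ 0.62306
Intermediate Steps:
v = -64466 (v = 804 - 65270 = -64466)
x = -1032065
I = 2125644 (I = ((741758 - 628347) + 513753) + 1498480 = (113411 + 513753) + 1498480 = 627164 + 1498480 = 2125644)
(I + v)/(x + 4340201) = (2125644 - 64466)/(-1032065 + 4340201) = 2061178/3308136 = 2061178*(1/3308136) = 1030589/1654068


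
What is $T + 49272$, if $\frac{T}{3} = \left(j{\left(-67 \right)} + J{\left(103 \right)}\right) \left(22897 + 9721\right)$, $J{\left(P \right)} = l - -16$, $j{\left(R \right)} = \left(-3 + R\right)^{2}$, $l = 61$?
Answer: $487068630$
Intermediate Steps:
$J{\left(P \right)} = 77$ ($J{\left(P \right)} = 61 - -16 = 61 + 16 = 77$)
$T = 487019358$ ($T = 3 \left(\left(-3 - 67\right)^{2} + 77\right) \left(22897 + 9721\right) = 3 \left(\left(-70\right)^{2} + 77\right) 32618 = 3 \left(4900 + 77\right) 32618 = 3 \cdot 4977 \cdot 32618 = 3 \cdot 162339786 = 487019358$)
$T + 49272 = 487019358 + 49272 = 487068630$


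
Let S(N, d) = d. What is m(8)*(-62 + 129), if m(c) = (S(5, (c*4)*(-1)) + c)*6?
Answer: -9648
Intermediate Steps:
m(c) = -18*c (m(c) = ((c*4)*(-1) + c)*6 = ((4*c)*(-1) + c)*6 = (-4*c + c)*6 = -3*c*6 = -18*c)
m(8)*(-62 + 129) = (-18*8)*(-62 + 129) = -144*67 = -9648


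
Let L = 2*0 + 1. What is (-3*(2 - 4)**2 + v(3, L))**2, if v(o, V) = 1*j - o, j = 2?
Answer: 169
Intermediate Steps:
L = 1 (L = 0 + 1 = 1)
v(o, V) = 2 - o (v(o, V) = 1*2 - o = 2 - o)
(-3*(2 - 4)**2 + v(3, L))**2 = (-3*(2 - 4)**2 + (2 - 1*3))**2 = (-3*(-2)**2 + (2 - 3))**2 = (-3*4 - 1)**2 = (-12 - 1)**2 = (-13)**2 = 169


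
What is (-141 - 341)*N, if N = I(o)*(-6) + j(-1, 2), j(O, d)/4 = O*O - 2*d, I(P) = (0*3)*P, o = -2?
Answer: 5784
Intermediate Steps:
I(P) = 0 (I(P) = 0*P = 0)
j(O, d) = -8*d + 4*O² (j(O, d) = 4*(O*O - 2*d) = 4*(O² - 2*d) = -8*d + 4*O²)
N = -12 (N = 0*(-6) + (-8*2 + 4*(-1)²) = 0 + (-16 + 4*1) = 0 + (-16 + 4) = 0 - 12 = -12)
(-141 - 341)*N = (-141 - 341)*(-12) = -482*(-12) = 5784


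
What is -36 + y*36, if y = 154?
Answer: 5508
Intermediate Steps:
-36 + y*36 = -36 + 154*36 = -36 + 5544 = 5508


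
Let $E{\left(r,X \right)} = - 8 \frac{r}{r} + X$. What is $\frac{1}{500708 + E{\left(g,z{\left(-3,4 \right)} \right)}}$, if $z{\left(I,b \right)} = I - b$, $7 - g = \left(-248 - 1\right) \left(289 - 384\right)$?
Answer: $\frac{1}{500693} \approx 1.9972 \cdot 10^{-6}$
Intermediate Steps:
$g = -23648$ ($g = 7 - \left(-248 - 1\right) \left(289 - 384\right) = 7 - \left(-249\right) \left(-95\right) = 7 - 23655 = -23648$)
$E{\left(r,X \right)} = -8 + X$ ($E{\left(r,X \right)} = \left(-8\right) 1 + X = -8 + X$)
$\frac{1}{500708 + E{\left(g,z{\left(-3,4 \right)} \right)}} = \frac{1}{500708 - 15} = \frac{1}{500693}$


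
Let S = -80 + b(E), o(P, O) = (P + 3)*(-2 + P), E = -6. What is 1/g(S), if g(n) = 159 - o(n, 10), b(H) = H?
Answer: -1/7145 ≈ -0.00013996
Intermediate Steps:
o(P, O) = (-2 + P)*(3 + P) (o(P, O) = (3 + P)*(-2 + P) = (-2 + P)*(3 + P))
S = -86 (S = -80 - 6 = -86)
g(n) = 165 - n - n² (g(n) = 159 - (-6 + n + n²) = 159 + (6 - n - n²) = 165 - n - n²)
1/g(S) = 1/(165 - 1*(-86) - 1*(-86)²) = 1/(165 + 86 - 1*7396) = 1/(165 + 86 - 7396) = 1/(-7145) = -1/7145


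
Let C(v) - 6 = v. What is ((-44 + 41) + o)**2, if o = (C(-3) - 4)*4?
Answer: 49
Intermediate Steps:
C(v) = 6 + v
o = -4 (o = ((6 - 3) - 4)*4 = (3 - 4)*4 = -1*4 = -4)
((-44 + 41) + o)**2 = ((-44 + 41) - 4)**2 = (-3 - 4)**2 = (-7)**2 = 49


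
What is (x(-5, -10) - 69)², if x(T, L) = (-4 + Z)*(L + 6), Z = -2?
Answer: 2025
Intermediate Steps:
x(T, L) = -36 - 6*L (x(T, L) = (-4 - 2)*(L + 6) = -6*(6 + L) = -36 - 6*L)
(x(-5, -10) - 69)² = ((-36 - 6*(-10)) - 69)² = ((-36 + 60) - 69)² = (24 - 69)² = (-45)² = 2025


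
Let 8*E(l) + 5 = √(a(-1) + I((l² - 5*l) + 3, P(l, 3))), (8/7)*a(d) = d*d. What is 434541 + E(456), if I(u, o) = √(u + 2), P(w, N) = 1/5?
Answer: 3476323/8 + √(14 + 16*√205661)/32 ≈ 4.3454e+5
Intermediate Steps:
P(w, N) = ⅕
a(d) = 7*d²/8 (a(d) = 7*(d*d)/8 = 7*d²/8)
I(u, o) = √(2 + u)
E(l) = -5/8 + √(7/8 + √(5 + l² - 5*l))/8 (E(l) = -5/8 + √((7/8)*(-1)² + √(2 + ((l² - 5*l) + 3)))/8 = -5/8 + √((7/8)*1 + √(2 + (3 + l² - 5*l)))/8 = -5/8 + √(7/8 + √(5 + l² - 5*l))/8)
434541 + E(456) = 434541 + (-5/8 + √(14 + 16*√(5 + 456² - 5*456))/32) = 434541 + (-5/8 + √(14 + 16*√(5 + 207936 - 2280))/32) = 434541 + (-5/8 + √(14 + 16*√205661)/32) = 3476323/8 + √(14 + 16*√205661)/32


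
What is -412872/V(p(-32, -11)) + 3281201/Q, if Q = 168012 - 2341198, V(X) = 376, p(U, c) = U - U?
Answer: -2389578143/2173186 ≈ -1099.6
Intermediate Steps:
p(U, c) = 0
Q = -2173186
-412872/V(p(-32, -11)) + 3281201/Q = -412872/376 + 3281201/(-2173186) = -412872*1/376 + 3281201*(-1/2173186) = -51609/47 - 3281201/2173186 = -2389578143/2173186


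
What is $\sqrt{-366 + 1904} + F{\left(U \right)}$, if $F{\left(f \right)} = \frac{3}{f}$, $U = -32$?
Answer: $- \frac{3}{32} + \sqrt{1538} \approx 39.124$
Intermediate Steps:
$\sqrt{-366 + 1904} + F{\left(U \right)} = \sqrt{-366 + 1904} + \frac{3}{-32} = \sqrt{1538} + 3 \left(- \frac{1}{32}\right) = \sqrt{1538} - \frac{3}{32} = - \frac{3}{32} + \sqrt{1538}$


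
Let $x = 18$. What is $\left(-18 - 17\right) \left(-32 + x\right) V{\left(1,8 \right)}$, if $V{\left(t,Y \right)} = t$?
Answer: $490$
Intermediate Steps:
$\left(-18 - 17\right) \left(-32 + x\right) V{\left(1,8 \right)} = \left(-18 - 17\right) \left(-32 + 18\right) 1 = \left(-18 - 17\right) \left(-14\right) 1 = \left(-35\right) \left(-14\right) 1 = 490 \cdot 1 = 490$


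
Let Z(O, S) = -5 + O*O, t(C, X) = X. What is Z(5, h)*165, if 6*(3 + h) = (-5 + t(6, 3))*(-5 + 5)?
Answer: 3300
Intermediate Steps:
h = -3 (h = -3 + ((-5 + 3)*(-5 + 5))/6 = -3 + (-2*0)/6 = -3 + (⅙)*0 = -3 + 0 = -3)
Z(O, S) = -5 + O²
Z(5, h)*165 = (-5 + 5²)*165 = (-5 + 25)*165 = 20*165 = 3300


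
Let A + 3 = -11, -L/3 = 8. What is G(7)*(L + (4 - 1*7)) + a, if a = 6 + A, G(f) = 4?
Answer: -116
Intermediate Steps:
L = -24 (L = -3*8 = -24)
A = -14 (A = -3 - 11 = -14)
a = -8 (a = 6 - 14 = -8)
G(7)*(L + (4 - 1*7)) + a = 4*(-24 + (4 - 1*7)) - 8 = 4*(-24 + (4 - 7)) - 8 = 4*(-24 - 3) - 8 = 4*(-27) - 8 = -108 - 8 = -116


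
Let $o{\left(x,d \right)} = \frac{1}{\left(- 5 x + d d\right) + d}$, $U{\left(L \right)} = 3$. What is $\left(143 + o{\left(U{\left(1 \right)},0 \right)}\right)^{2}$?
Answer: $\frac{4596736}{225} \approx 20430.0$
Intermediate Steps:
$o{\left(x,d \right)} = \frac{1}{d + d^{2} - 5 x}$ ($o{\left(x,d \right)} = \frac{1}{\left(- 5 x + d^{2}\right) + d} = \frac{1}{\left(d^{2} - 5 x\right) + d} = \frac{1}{d + d^{2} - 5 x}$)
$\left(143 + o{\left(U{\left(1 \right)},0 \right)}\right)^{2} = \left(143 + \frac{1}{0 + 0^{2} - 15}\right)^{2} = \left(143 + \frac{1}{0 + 0 - 15}\right)^{2} = \left(143 + \frac{1}{-15}\right)^{2} = \left(143 - \frac{1}{15}\right)^{2} = \left(\frac{2144}{15}\right)^{2} = \frac{4596736}{225}$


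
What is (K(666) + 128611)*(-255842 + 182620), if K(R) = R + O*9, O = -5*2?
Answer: -9459330514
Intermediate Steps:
O = -10
K(R) = -90 + R (K(R) = R - 10*9 = R - 90 = -90 + R)
(K(666) + 128611)*(-255842 + 182620) = ((-90 + 666) + 128611)*(-255842 + 182620) = (576 + 128611)*(-73222) = 129187*(-73222) = -9459330514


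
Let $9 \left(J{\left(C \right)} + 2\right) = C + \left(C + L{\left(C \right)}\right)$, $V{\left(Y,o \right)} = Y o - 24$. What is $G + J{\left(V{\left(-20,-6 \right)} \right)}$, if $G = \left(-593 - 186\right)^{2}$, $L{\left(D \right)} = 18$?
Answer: $\frac{1820587}{3} \approx 6.0686 \cdot 10^{5}$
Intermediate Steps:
$V{\left(Y,o \right)} = -24 + Y o$
$J{\left(C \right)} = \frac{2 C}{9}$ ($J{\left(C \right)} = -2 + \frac{C + \left(C + 18\right)}{9} = -2 + \frac{C + \left(18 + C\right)}{9} = -2 + \frac{18 + 2 C}{9} = -2 + \left(2 + \frac{2 C}{9}\right) = \frac{2 C}{9}$)
$G = 606841$ ($G = \left(-779\right)^{2} = 606841$)
$G + J{\left(V{\left(-20,-6 \right)} \right)} = 606841 + \frac{2 \left(-24 - -120\right)}{9} = 606841 + \frac{2 \left(-24 + 120\right)}{9} = 606841 + \frac{2}{9} \cdot 96 = 606841 + \frac{64}{3} = \frac{1820587}{3}$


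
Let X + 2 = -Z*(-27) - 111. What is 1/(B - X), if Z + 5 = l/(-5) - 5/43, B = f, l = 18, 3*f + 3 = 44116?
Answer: 645/9708974 ≈ 6.6433e-5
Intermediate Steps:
f = 44113/3 (f = -1 + (1/3)*44116 = -1 + 44116/3 = 44113/3 ≈ 14704.)
B = 44113/3 ≈ 14704.
Z = -1874/215 (Z = -5 + (18/(-5) - 5/43) = -5 + (18*(-1/5) - 5*1/43) = -5 + (-18/5 - 5/43) = -5 - 799/215 = -1874/215 ≈ -8.7163)
X = -74893/215 (X = -2 + (-1*(-1874/215)*(-27) - 111) = -2 + ((1874/215)*(-27) - 111) = -2 + (-50598/215 - 111) = -2 - 74463/215 = -74893/215 ≈ -348.34)
1/(B - X) = 1/(44113/3 - 1*(-74893/215)) = 1/(44113/3 + 74893/215) = 1/(9708974/645) = 645/9708974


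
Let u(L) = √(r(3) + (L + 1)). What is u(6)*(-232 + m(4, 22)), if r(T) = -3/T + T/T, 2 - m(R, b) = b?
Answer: -252*√7 ≈ -666.73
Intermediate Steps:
m(R, b) = 2 - b
r(T) = 1 - 3/T (r(T) = -3/T + 1 = 1 - 3/T)
u(L) = √(1 + L) (u(L) = √((-3 + 3)/3 + (L + 1)) = √((⅓)*0 + (1 + L)) = √(0 + (1 + L)) = √(1 + L))
u(6)*(-232 + m(4, 22)) = √(1 + 6)*(-232 + (2 - 1*22)) = √7*(-232 + (2 - 22)) = √7*(-232 - 20) = √7*(-252) = -252*√7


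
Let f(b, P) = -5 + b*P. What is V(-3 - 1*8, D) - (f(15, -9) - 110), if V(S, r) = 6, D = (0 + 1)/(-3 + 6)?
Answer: 256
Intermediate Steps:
D = ⅓ (D = 1/3 = 1*(⅓) = ⅓ ≈ 0.33333)
f(b, P) = -5 + P*b
V(-3 - 1*8, D) - (f(15, -9) - 110) = 6 - ((-5 - 9*15) - 110) = 6 - ((-5 - 135) - 110) = 6 - (-140 - 110) = 6 - 1*(-250) = 6 + 250 = 256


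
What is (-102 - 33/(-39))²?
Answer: 1729225/169 ≈ 10232.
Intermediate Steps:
(-102 - 33/(-39))² = (-102 - 33*(-1/39))² = (-102 + 11/13)² = (-1315/13)² = 1729225/169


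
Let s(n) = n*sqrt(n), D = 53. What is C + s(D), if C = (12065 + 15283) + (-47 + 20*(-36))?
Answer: 26581 + 53*sqrt(53) ≈ 26967.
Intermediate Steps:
C = 26581 (C = 27348 + (-47 - 720) = 27348 - 767 = 26581)
s(n) = n**(3/2)
C + s(D) = 26581 + 53**(3/2) = 26581 + 53*sqrt(53)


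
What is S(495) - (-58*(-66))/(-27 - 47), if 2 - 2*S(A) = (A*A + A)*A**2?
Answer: -1112932951049/37 ≈ -3.0079e+10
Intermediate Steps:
S(A) = 1 - A**2*(A + A**2)/2 (S(A) = 1 - (A*A + A)*A**2/2 = 1 - (A**2 + A)*A**2/2 = 1 - (A + A**2)*A**2/2 = 1 - A**2*(A + A**2)/2)
S(495) - (-58*(-66))/(-27 - 47) = (1 - 1/2*495**3 - 1/2*495**4) - (-58*(-66))/(-27 - 47) = (1 - 1/2*121287375 - 1/2*60037250625) - 3828/(-74) = (1 - 121287375/2 - 60037250625/2) - 3828*(-1)/74 = -30079268999 - 1*(-1914/37) = -30079268999 + 1914/37 = -1112932951049/37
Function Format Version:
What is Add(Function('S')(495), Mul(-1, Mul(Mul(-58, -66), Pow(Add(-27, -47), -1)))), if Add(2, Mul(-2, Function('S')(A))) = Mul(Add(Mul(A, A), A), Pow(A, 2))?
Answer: Rational(-1112932951049, 37) ≈ -3.0079e+10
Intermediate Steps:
Function('S')(A) = Add(1, Mul(Rational(-1, 2), Pow(A, 2), Add(A, Pow(A, 2)))) (Function('S')(A) = Add(1, Mul(Rational(-1, 2), Mul(Add(Mul(A, A), A), Pow(A, 2)))) = Add(1, Mul(Rational(-1, 2), Mul(Add(Pow(A, 2), A), Pow(A, 2)))) = Add(1, Mul(Rational(-1, 2), Mul(Add(A, Pow(A, 2)), Pow(A, 2)))) = Add(1, Mul(Rational(-1, 2), Mul(Pow(A, 2), Add(A, Pow(A, 2))))) = Add(1, Mul(Rational(-1, 2), Pow(A, 2), Add(A, Pow(A, 2)))))
Add(Function('S')(495), Mul(-1, Mul(Mul(-58, -66), Pow(Add(-27, -47), -1)))) = Add(Add(1, Mul(Rational(-1, 2), Pow(495, 3)), Mul(Rational(-1, 2), Pow(495, 4))), Mul(-1, Mul(Mul(-58, -66), Pow(Add(-27, -47), -1)))) = Add(Add(1, Mul(Rational(-1, 2), 121287375), Mul(Rational(-1, 2), 60037250625)), Mul(-1, Mul(3828, Pow(-74, -1)))) = Add(Add(1, Rational(-121287375, 2), Rational(-60037250625, 2)), Mul(-1, Mul(3828, Rational(-1, 74)))) = Add(-30079268999, Mul(-1, Rational(-1914, 37))) = Add(-30079268999, Rational(1914, 37)) = Rational(-1112932951049, 37)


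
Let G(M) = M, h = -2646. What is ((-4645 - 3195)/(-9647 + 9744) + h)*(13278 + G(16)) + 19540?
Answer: -3514394208/97 ≈ -3.6231e+7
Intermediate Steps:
((-4645 - 3195)/(-9647 + 9744) + h)*(13278 + G(16)) + 19540 = ((-4645 - 3195)/(-9647 + 9744) - 2646)*(13278 + 16) + 19540 = (-7840/97 - 2646)*13294 + 19540 = -264502/97*13294 + 19540 = -3516289588/97 + 19540 = -3514394208/97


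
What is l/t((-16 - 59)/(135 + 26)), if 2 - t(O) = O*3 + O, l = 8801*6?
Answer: 4250883/311 ≈ 13668.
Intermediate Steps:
l = 52806
t(O) = 2 - 4*O (t(O) = 2 - (O*3 + O) = 2 - (3*O + O) = 2 - 4*O)
l/t((-16 - 59)/(135 + 26)) = 52806/(2 - 4*(-16 - 59)/(135 + 26)) = 52806/(2 - (-300)/161) = 52806/(2 - 4*(-75/161)) = 52806/(2 + 300/161) = 52806/(622/161) = 52806*(161/622) = 4250883/311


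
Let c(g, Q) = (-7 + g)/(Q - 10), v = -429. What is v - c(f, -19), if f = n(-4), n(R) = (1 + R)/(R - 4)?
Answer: -99581/232 ≈ -429.23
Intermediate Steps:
n(R) = (1 + R)/(-4 + R)
f = 3/8 (f = (1 - 4)/(-4 - 4) = -3/(-8) = -⅛*(-3) = 3/8 ≈ 0.37500)
c(g, Q) = (-7 + g)/(-10 + Q)
v - c(f, -19) = -429 - (-7 + 3/8)/(-10 - 19) = -429 - (-53)/((-29)*8) = -429 - (-1)*(-53)/(29*8) = -429 - 1*53/232 = -429 - 53/232 = -99581/232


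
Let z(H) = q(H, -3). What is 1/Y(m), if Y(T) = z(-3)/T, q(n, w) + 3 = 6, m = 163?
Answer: 163/3 ≈ 54.333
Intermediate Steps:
q(n, w) = 3 (q(n, w) = -3 + 6 = 3)
z(H) = 3
Y(T) = 3/T
1/Y(m) = 1/(3/163) = 163/3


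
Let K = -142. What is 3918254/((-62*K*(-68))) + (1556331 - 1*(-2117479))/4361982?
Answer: -3722986559777/652849121976 ≈ -5.7027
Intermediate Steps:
3918254/((-62*K*(-68))) + (1556331 - 1*(-2117479))/4361982 = 3918254/((-62*(-142)*(-68))) + (1556331 - 1*(-2117479))/4361982 = 3918254/((8804*(-68))) + (1556331 + 2117479)*(1/4361982) = 3918254/(-598672) + 3673810*(1/4361982) = 3918254*(-1/598672) + 1836905/2180991 = -1959127/299336 + 1836905/2180991 = -3722986559777/652849121976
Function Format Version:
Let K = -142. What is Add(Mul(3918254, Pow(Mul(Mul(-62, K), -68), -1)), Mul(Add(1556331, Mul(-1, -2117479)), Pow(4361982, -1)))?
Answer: Rational(-3722986559777, 652849121976) ≈ -5.7027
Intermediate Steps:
Add(Mul(3918254, Pow(Mul(Mul(-62, K), -68), -1)), Mul(Add(1556331, Mul(-1, -2117479)), Pow(4361982, -1))) = Add(Mul(3918254, Pow(Mul(Mul(-62, -142), -68), -1)), Mul(Add(1556331, Mul(-1, -2117479)), Pow(4361982, -1))) = Add(Mul(3918254, Pow(Mul(8804, -68), -1)), Mul(Add(1556331, 2117479), Rational(1, 4361982))) = Add(Mul(3918254, Pow(-598672, -1)), Mul(3673810, Rational(1, 4361982))) = Add(Mul(3918254, Rational(-1, 598672)), Rational(1836905, 2180991)) = Add(Rational(-1959127, 299336), Rational(1836905, 2180991)) = Rational(-3722986559777, 652849121976)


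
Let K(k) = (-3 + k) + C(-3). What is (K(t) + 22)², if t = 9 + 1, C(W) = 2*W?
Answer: 529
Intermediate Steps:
t = 10
K(k) = -9 + k (K(k) = (-3 + k) + 2*(-3) = (-3 + k) - 6 = -9 + k)
(K(t) + 22)² = ((-9 + 10) + 22)² = (1 + 22)² = 23² = 529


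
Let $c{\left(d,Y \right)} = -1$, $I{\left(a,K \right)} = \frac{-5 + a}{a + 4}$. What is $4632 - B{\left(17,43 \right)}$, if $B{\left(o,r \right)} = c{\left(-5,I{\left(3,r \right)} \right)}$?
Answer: $4633$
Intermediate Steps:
$I{\left(a,K \right)} = \frac{-5 + a}{4 + a}$
$B{\left(o,r \right)} = -1$
$4632 - B{\left(17,43 \right)} = 4632 - -1 = 4632 + 1 = 4633$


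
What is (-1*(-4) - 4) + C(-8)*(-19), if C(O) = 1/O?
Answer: 19/8 ≈ 2.3750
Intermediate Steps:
(-1*(-4) - 4) + C(-8)*(-19) = (-1*(-4) - 4) - 19/(-8) = (4 - 4) - 1/8*(-19) = 0 + 19/8 = 19/8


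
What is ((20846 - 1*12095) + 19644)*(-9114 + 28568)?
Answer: 552396330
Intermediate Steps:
((20846 - 1*12095) + 19644)*(-9114 + 28568) = ((20846 - 12095) + 19644)*19454 = (8751 + 19644)*19454 = 28395*19454 = 552396330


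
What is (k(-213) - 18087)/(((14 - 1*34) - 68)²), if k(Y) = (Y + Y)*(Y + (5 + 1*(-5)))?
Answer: 72651/7744 ≈ 9.3816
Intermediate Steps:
k(Y) = 2*Y² (k(Y) = (2*Y)*(Y + (5 - 5)) = (2*Y)*(Y + 0) = (2*Y)*Y = 2*Y²)
(k(-213) - 18087)/(((14 - 1*34) - 68)²) = (2*(-213)² - 18087)/(((14 - 1*34) - 68)²) = (2*45369 - 18087)/(((14 - 34) - 68)²) = (90738 - 18087)/((-20 - 68)²) = 72651/((-88)²) = 72651/7744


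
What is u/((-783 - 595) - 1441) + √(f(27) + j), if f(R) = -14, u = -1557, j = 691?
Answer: 1557/2819 + √677 ≈ 26.572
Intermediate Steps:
u/((-783 - 595) - 1441) + √(f(27) + j) = -1557/((-783 - 595) - 1441) + √(-14 + 691) = -1557/(-1378 - 1441) + √677 = -1557/(-2819) + √677 = -1557*(-1/2819) + √677 = 1557/2819 + √677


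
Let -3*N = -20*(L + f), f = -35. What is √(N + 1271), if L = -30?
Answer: √7539/3 ≈ 28.942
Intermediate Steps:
N = -1300/3 (N = -(-20)*(-30 - 35)/3 = -(-20)*(-65)/3 = -⅓*1300 = -1300/3 ≈ -433.33)
√(N + 1271) = √(-1300/3 + 1271) = √(2513/3) = √7539/3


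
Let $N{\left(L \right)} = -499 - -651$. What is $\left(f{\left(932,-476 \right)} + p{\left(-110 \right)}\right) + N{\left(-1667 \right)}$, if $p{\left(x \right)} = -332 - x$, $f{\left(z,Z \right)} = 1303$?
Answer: $1233$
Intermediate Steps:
$N{\left(L \right)} = 152$ ($N{\left(L \right)} = -499 + 651 = 152$)
$\left(f{\left(932,-476 \right)} + p{\left(-110 \right)}\right) + N{\left(-1667 \right)} = \left(1303 - 222\right) + 152 = 1081 + 152 = 1233$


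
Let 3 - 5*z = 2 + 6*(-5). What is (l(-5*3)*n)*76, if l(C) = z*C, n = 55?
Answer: -388740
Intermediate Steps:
z = 31/5 (z = 3/5 - (2 + 6*(-5))/5 = 3/5 - (2 - 30)/5 = 3/5 - 1/5*(-28) = 3/5 + 28/5 = 31/5 ≈ 6.2000)
l(C) = 31*C/5
(l(-5*3)*n)*76 = ((31*(-5*3)/5)*55)*76 = (((31/5)*(-15))*55)*76 = -93*55*76 = -5115*76 = -388740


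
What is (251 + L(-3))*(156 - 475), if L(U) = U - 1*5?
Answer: -77517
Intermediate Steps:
L(U) = -5 + U (L(U) = U - 5 = -5 + U)
(251 + L(-3))*(156 - 475) = (251 + (-5 - 3))*(156 - 475) = (251 - 8)*(-319) = 243*(-319) = -77517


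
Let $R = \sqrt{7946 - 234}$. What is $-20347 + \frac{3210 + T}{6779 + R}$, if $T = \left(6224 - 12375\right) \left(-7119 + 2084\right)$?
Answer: $- \frac{724916911158}{45947129} - \frac{123893980 \sqrt{482}}{45947129} \approx -15836.0$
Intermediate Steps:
$R = 4 \sqrt{482}$ ($R = \sqrt{7712} = 4 \sqrt{482} \approx 87.818$)
$T = 30970285$ ($T = \left(-6151\right) \left(-5035\right) = 30970285$)
$-20347 + \frac{3210 + T}{6779 + R} = -20347 + \frac{3210 + 30970285}{6779 + 4 \sqrt{482}} = -20347 + \frac{30973495}{6779 + 4 \sqrt{482}}$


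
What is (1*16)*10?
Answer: 160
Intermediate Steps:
(1*16)*10 = 16*10 = 160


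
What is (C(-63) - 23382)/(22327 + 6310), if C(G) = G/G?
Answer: -23381/28637 ≈ -0.81646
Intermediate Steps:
C(G) = 1
(C(-63) - 23382)/(22327 + 6310) = (1 - 23382)/(22327 + 6310) = -23381/28637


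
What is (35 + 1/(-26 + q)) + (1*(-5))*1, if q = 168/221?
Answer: 167119/5578 ≈ 29.960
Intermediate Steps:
q = 168/221 (q = 168*(1/221) = 168/221 ≈ 0.76018)
(35 + 1/(-26 + q)) + (1*(-5))*1 = (35 + 1/(-26 + 168/221)) + (1*(-5))*1 = (35 + 1/(-5578/221)) - 5*1 = (35 - 221/5578) - 5 = 195009/5578 - 5 = 167119/5578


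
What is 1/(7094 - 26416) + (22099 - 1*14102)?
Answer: 154518033/19322 ≈ 7997.0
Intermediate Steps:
1/(7094 - 26416) + (22099 - 1*14102) = 1/(-19322) + (22099 - 14102) = -1/19322 + 7997 = 154518033/19322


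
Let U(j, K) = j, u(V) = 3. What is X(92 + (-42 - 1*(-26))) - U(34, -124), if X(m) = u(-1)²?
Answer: -25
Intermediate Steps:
X(m) = 9 (X(m) = 3² = 9)
X(92 + (-42 - 1*(-26))) - U(34, -124) = 9 - 1*34 = 9 - 34 = -25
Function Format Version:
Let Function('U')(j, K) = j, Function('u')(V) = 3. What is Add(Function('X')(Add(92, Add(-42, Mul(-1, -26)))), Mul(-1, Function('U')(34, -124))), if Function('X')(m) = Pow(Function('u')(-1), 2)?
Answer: -25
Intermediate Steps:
Function('X')(m) = 9 (Function('X')(m) = Pow(3, 2) = 9)
Add(Function('X')(Add(92, Add(-42, Mul(-1, -26)))), Mul(-1, Function('U')(34, -124))) = Add(9, Mul(-1, 34)) = Add(9, -34) = -25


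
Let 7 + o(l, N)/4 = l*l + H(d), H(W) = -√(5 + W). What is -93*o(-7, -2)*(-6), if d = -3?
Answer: 93744 - 2232*√2 ≈ 90588.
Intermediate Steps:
o(l, N) = -28 - 4*√2 + 4*l² (o(l, N) = -28 + 4*(l*l - √(5 - 3)) = -28 + 4*(l² - √2) = -28 + (-4*√2 + 4*l²) = -28 - 4*√2 + 4*l²)
-93*o(-7, -2)*(-6) = -93*(-28 - 4*√2 + 4*(-7)²)*(-6) = -93*(-28 - 4*√2 + 4*49)*(-6) = -93*(-28 - 4*√2 + 196)*(-6) = -93*(168 - 4*√2)*(-6) = (-15624 + 372*√2)*(-6) = 93744 - 2232*√2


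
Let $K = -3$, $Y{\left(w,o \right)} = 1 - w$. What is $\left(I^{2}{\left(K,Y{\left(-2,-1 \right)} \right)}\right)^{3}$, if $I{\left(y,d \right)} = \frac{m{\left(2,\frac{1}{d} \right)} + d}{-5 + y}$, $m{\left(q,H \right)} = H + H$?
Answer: $\frac{1771561}{191102976} \approx 0.0092702$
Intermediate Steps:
$m{\left(q,H \right)} = 2 H$
$I{\left(y,d \right)} = \frac{d + \frac{2}{d}}{-5 + y}$ ($I{\left(y,d \right)} = \frac{\frac{2}{d} + d}{-5 + y} = \frac{d + \frac{2}{d}}{-5 + y}$)
$\left(I^{2}{\left(K,Y{\left(-2,-1 \right)} \right)}\right)^{3} = \left(\left(\frac{2 + \left(1 - -2\right)^{2}}{\left(1 - -2\right) \left(-5 - 3\right)}\right)^{2}\right)^{3} = \left(\left(\frac{2 + \left(1 + 2\right)^{2}}{\left(1 + 2\right) \left(-8\right)}\right)^{2}\right)^{3} = \left(\left(\frac{1}{3} \left(- \frac{1}{8}\right) \left(2 + 3^{2}\right)\right)^{2}\right)^{3} = \left(\left(\frac{1}{3} \left(- \frac{1}{8}\right) \left(2 + 9\right)\right)^{2}\right)^{3} = \left(\left(\frac{1}{3} \left(- \frac{1}{8}\right) 11\right)^{2}\right)^{3} = \left(\left(- \frac{11}{24}\right)^{2}\right)^{3} = \left(\frac{121}{576}\right)^{3} = \frac{1771561}{191102976}$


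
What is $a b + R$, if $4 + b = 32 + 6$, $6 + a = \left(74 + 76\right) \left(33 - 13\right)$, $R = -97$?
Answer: $101699$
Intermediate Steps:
$a = 2994$ ($a = -6 + \left(74 + 76\right) \left(33 - 13\right) = -6 + 150 \cdot 20 = -6 + 3000 = 2994$)
$b = 34$ ($b = -4 + \left(32 + 6\right) = -4 + 38 = 34$)
$a b + R = 2994 \cdot 34 - 97 = 101796 - 97 = 101699$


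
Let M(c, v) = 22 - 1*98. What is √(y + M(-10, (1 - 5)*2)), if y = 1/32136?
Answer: I*√19621719390/16068 ≈ 8.7178*I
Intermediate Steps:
y = 1/32136 ≈ 3.1118e-5
M(c, v) = -76 (M(c, v) = 22 - 98 = -76)
√(y + M(-10, (1 - 5)*2)) = √(1/32136 - 76) = √(-2442335/32136) = I*√19621719390/16068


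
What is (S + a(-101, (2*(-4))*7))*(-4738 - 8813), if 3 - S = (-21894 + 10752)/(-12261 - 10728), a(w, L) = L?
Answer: 5553918003/7663 ≈ 7.2477e+5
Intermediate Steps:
S = 19275/7663 (S = 3 - (-21894 + 10752)/(-12261 - 10728) = 3 - (-11142)/(-22989) = 3 - (-11142)*(-1)/22989 = 3 - 1*3714/7663 = 3 - 3714/7663 = 19275/7663 ≈ 2.5153)
(S + a(-101, (2*(-4))*7))*(-4738 - 8813) = (19275/7663 + (2*(-4))*7)*(-4738 - 8813) = (19275/7663 - 8*7)*(-13551) = (19275/7663 - 56)*(-13551) = -409853/7663*(-13551) = 5553918003/7663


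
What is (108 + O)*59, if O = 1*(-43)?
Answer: 3835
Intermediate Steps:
O = -43
(108 + O)*59 = (108 - 43)*59 = 65*59 = 3835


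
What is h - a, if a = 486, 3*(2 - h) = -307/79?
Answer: -114401/237 ≈ -482.70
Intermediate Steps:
h = 781/237 (h = 2 - (-307)/(3*79) = 2 - ⅓*(-307/79) = 2 + 307/237 = 781/237 ≈ 3.2954)
h - a = 781/237 - 1*486 = 781/237 - 486 = -114401/237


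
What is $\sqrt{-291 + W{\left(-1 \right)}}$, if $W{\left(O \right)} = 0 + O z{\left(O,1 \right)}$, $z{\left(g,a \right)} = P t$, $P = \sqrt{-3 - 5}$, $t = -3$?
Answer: $\sqrt{-291 + 6 i \sqrt{2}} \approx 0.2487 + 17.061 i$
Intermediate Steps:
$P = 2 i \sqrt{2}$ ($P = \sqrt{-8} = 2 i \sqrt{2} \approx 2.8284 i$)
$z{\left(g,a \right)} = - 6 i \sqrt{2}$ ($z{\left(g,a \right)} = 2 i \sqrt{2} \left(-3\right) = - 6 i \sqrt{2}$)
$W{\left(O \right)} = - 6 i O \sqrt{2}$ ($W{\left(O \right)} = 0 + O \left(- 6 i \sqrt{2}\right) = 0 - 6 i O \sqrt{2} = - 6 i O \sqrt{2}$)
$\sqrt{-291 + W{\left(-1 \right)}} = \sqrt{-291 - 6 i \left(-1\right) \sqrt{2}} = \sqrt{-291 + 6 i \sqrt{2}}$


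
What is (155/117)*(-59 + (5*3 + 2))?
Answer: -2170/39 ≈ -55.641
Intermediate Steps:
(155/117)*(-59 + (5*3 + 2)) = (155*(1/117))*(-59 + (15 + 2)) = 155*(-59 + 17)/117 = (155/117)*(-42) = -2170/39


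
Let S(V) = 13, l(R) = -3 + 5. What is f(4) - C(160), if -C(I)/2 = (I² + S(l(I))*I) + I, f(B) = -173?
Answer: 55507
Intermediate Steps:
l(R) = 2
C(I) = -28*I - 2*I² (C(I) = -2*((I² + 13*I) + I) = -2*(I² + 14*I) = -28*I - 2*I²)
f(4) - C(160) = -173 - (-2)*160*(14 + 160) = -173 - (-2)*160*174 = -173 - 1*(-55680) = -173 + 55680 = 55507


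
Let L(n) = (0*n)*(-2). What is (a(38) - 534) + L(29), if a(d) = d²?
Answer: 910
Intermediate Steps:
L(n) = 0 (L(n) = 0*(-2) = 0)
(a(38) - 534) + L(29) = (38² - 534) + 0 = (1444 - 534) + 0 = 910 + 0 = 910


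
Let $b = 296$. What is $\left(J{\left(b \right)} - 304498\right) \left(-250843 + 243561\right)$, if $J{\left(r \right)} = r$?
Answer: $2215198964$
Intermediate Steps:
$\left(J{\left(b \right)} - 304498\right) \left(-250843 + 243561\right) = \left(296 - 304498\right) \left(-250843 + 243561\right) = \left(-304202\right) \left(-7282\right) = 2215198964$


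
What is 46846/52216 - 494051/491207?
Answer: -1393141947/12824432356 ≈ -0.10863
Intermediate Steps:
46846/52216 - 494051/491207 = 46846*(1/52216) - 494051*1/491207 = 23423/26108 - 494051/491207 = -1393141947/12824432356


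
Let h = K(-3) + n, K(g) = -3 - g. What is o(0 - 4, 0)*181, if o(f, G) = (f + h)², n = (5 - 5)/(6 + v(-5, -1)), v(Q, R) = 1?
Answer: 2896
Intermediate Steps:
n = 0 (n = (5 - 5)/(6 + 1) = 0/7 = 0*(⅐) = 0)
h = 0 (h = (-3 - 1*(-3)) + 0 = (-3 + 3) + 0 = 0 + 0 = 0)
o(f, G) = f² (o(f, G) = (f + 0)² = f²)
o(0 - 4, 0)*181 = (0 - 4)²*181 = (-4)²*181 = 16*181 = 2896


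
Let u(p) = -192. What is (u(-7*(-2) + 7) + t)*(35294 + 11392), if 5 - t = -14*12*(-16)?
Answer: -134222250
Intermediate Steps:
t = -2683 (t = 5 - (-14*12)*(-16) = 5 - (-168)*(-16) = 5 - 1*2688 = 5 - 2688 = -2683)
(u(-7*(-2) + 7) + t)*(35294 + 11392) = (-192 - 2683)*(35294 + 11392) = -2875*46686 = -134222250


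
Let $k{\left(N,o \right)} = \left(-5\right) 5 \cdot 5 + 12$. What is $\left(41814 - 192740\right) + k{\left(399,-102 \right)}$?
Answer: $-151039$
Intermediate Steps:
$k{\left(N,o \right)} = -113$ ($k{\left(N,o \right)} = \left(-25\right) 5 + 12 = -125 + 12 = -113$)
$\left(41814 - 192740\right) + k{\left(399,-102 \right)} = \left(41814 - 192740\right) - 113 = -150926 - 113 = -151039$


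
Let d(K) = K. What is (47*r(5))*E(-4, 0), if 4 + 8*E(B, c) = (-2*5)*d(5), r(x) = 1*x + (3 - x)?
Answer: -3807/4 ≈ -951.75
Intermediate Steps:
r(x) = 3 (r(x) = x + (3 - x) = 3)
E(B, c) = -27/4 (E(B, c) = -½ + (-2*5*5)/8 = -½ + (-10*5)/8 = -½ + (⅛)*(-50) = -½ - 25/4 = -27/4)
(47*r(5))*E(-4, 0) = (47*3)*(-27/4) = 141*(-27/4) = -3807/4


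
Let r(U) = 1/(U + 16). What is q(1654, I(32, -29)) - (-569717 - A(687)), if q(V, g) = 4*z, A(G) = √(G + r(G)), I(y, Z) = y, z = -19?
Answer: 569641 + √339522286/703 ≈ 5.6967e+5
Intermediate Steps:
r(U) = 1/(16 + U)
A(G) = √(G + 1/(16 + G))
q(V, g) = -76 (q(V, g) = 4*(-19) = -76)
q(1654, I(32, -29)) - (-569717 - A(687)) = -76 - (-569717 - √((1 + 687*(16 + 687))/(16 + 687))) = -76 - (-569717 - √((1 + 687*703)/703)) = -76 - (-569717 - √((1 + 482961)/703)) = -76 - (-569717 - √((1/703)*482962)) = -76 - (-569717 - √(482962/703)) = -76 - (-569717 - √339522286/703) = -76 + (569717 + √339522286/703) = 569641 + √339522286/703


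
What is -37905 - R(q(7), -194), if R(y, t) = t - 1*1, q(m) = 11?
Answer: -37710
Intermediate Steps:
R(y, t) = -1 + t (R(y, t) = t - 1 = -1 + t)
-37905 - R(q(7), -194) = -37905 - (-1 - 194) = -37905 - 1*(-195) = -37905 + 195 = -37710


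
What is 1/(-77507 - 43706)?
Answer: -1/121213 ≈ -8.2499e-6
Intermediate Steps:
1/(-77507 - 43706) = 1/(-121213) = -1/121213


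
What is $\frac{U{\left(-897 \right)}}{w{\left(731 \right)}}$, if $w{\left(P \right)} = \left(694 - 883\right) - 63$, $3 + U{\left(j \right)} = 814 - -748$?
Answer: $- \frac{1559}{252} \approx -6.1865$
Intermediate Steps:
$U{\left(j \right)} = 1559$ ($U{\left(j \right)} = -3 + \left(814 - -748\right) = -3 + \left(814 + 748\right) = -3 + 1562 = 1559$)
$w{\left(P \right)} = -252$ ($w{\left(P \right)} = -189 - 63 = -252$)
$\frac{U{\left(-897 \right)}}{w{\left(731 \right)}} = \frac{1559}{-252} = 1559 \left(- \frac{1}{252}\right) = - \frac{1559}{252}$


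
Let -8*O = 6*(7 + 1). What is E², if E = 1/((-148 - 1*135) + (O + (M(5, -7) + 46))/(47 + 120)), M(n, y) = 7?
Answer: 27889/2229161796 ≈ 1.2511e-5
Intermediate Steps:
O = -6 (O = -3*(7 + 1)/4 = -3*8/4 = -⅛*48 = -6)
E = -167/47214 (E = 1/((-148 - 1*135) + (-6 + (7 + 46))/(47 + 120)) = 1/((-148 - 135) + (-6 + 53)/167) = 1/(-283 + 47*(1/167)) = 1/(-283 + 47/167) = 1/(-47214/167) = -167/47214 ≈ -0.0035371)
E² = (-167/47214)² = 27889/2229161796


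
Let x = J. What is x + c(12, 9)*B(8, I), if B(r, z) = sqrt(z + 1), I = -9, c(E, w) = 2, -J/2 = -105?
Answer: 210 + 4*I*sqrt(2) ≈ 210.0 + 5.6569*I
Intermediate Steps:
J = 210 (J = -2*(-105) = 210)
B(r, z) = sqrt(1 + z)
x = 210
x + c(12, 9)*B(8, I) = 210 + 2*sqrt(1 - 9) = 210 + 2*sqrt(-8) = 210 + 2*(2*I*sqrt(2)) = 210 + 4*I*sqrt(2)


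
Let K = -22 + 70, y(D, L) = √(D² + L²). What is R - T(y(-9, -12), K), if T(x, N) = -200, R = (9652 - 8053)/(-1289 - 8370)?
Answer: 148477/743 ≈ 199.83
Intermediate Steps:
R = -123/743 (R = 1599/(-9659) = 1599*(-1/9659) = -123/743 ≈ -0.16554)
K = 48
R - T(y(-9, -12), K) = -123/743 - 1*(-200) = -123/743 + 200 = 148477/743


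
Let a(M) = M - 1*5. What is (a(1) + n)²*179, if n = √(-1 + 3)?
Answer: 3222 - 1432*√2 ≈ 1196.8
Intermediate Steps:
n = √2 ≈ 1.4142
a(M) = -5 + M (a(M) = M - 5 = -5 + M)
(a(1) + n)²*179 = ((-5 + 1) + √2)²*179 = (-4 + √2)²*179 = 179*(-4 + √2)²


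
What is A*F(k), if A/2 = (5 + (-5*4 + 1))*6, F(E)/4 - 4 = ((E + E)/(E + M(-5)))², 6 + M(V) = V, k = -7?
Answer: -83552/27 ≈ -3094.5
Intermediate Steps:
M(V) = -6 + V
F(E) = 16 + 16*E²/(-11 + E)² (F(E) = 16 + 4*((E + E)/(E + (-6 - 5)))² = 16 + 4*((2*E)/(E - 11))² = 16 + 4*((2*E)/(-11 + E))² = 16 + 4*(2*E/(-11 + E))² = 16 + 4*(4*E²/(-11 + E)²) = 16 + 16*E²/(-11 + E)²)
A = -168 (A = 2*((5 + (-5*4 + 1))*6) = 2*((5 + (-20 + 1))*6) = 2*((5 - 19)*6) = 2*(-14*6) = 2*(-84) = -168)
A*F(k) = -168*(16 + 16*(-7)²/(-11 - 7)²) = -168*(16 + 16*49/(-18)²) = -168*(16 + 16*49*(1/324)) = -168*(16 + 196/81) = -168*1492/81 = -83552/27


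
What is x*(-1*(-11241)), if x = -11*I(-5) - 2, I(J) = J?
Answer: 595773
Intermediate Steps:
x = 53 (x = -11*(-5) - 2 = 55 - 2 = 53)
x*(-1*(-11241)) = 53*(-1*(-11241)) = 53*11241 = 595773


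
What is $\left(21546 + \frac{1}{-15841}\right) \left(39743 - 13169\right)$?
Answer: $\frac{9069976856190}{15841} \approx 5.7256 \cdot 10^{8}$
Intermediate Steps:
$\left(21546 + \frac{1}{-15841}\right) \left(39743 - 13169\right) = \left(21546 - \frac{1}{15841}\right) 26574 = \frac{341310185}{15841} \cdot 26574 = \frac{9069976856190}{15841}$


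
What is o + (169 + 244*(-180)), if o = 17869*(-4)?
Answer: -115227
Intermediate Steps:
o = -71476
o + (169 + 244*(-180)) = -71476 + (169 + 244*(-180)) = -71476 + (169 - 43920) = -71476 - 43751 = -115227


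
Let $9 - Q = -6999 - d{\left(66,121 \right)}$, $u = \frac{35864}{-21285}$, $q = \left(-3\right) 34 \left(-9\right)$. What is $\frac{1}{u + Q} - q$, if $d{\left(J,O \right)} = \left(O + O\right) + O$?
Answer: $- \frac{143993668293}{156855871} \approx -918.0$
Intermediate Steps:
$d{\left(J,O \right)} = 3 O$ ($d{\left(J,O \right)} = 2 O + O = 3 O$)
$q = 918$ ($q = \left(-102\right) \left(-9\right) = 918$)
$u = - \frac{35864}{21285}$ ($u = 35864 \left(- \frac{1}{21285}\right) = - \frac{35864}{21285} \approx -1.6849$)
$Q = 7371$ ($Q = 9 - \left(-6999 - 3 \cdot 121\right) = 9 - \left(-6999 - 363\right) = 9 - -7362 = 9 + 7362 = 7371$)
$\frac{1}{u + Q} - q = \frac{1}{- \frac{35864}{21285} + 7371} - 918 = \frac{1}{\frac{156855871}{21285}} - 918 = \frac{21285}{156855871} - 918 = - \frac{143993668293}{156855871}$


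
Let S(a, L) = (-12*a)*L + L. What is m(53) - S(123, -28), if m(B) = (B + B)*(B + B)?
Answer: -30064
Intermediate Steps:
m(B) = 4*B**2 (m(B) = (2*B)*(2*B) = 4*B**2)
S(a, L) = L - 12*L*a (S(a, L) = -12*L*a + L = L - 12*L*a)
m(53) - S(123, -28) = 4*53**2 - (-28)*(1 - 12*123) = 4*2809 - (-28)*(1 - 1476) = 11236 - (-28)*(-1475) = 11236 - 1*41300 = 11236 - 41300 = -30064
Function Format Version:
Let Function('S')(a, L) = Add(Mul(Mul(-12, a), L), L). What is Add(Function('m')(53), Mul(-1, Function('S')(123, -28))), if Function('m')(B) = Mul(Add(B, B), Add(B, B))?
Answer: -30064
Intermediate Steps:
Function('m')(B) = Mul(4, Pow(B, 2)) (Function('m')(B) = Mul(Mul(2, B), Mul(2, B)) = Mul(4, Pow(B, 2)))
Function('S')(a, L) = Add(L, Mul(-12, L, a)) (Function('S')(a, L) = Add(Mul(-12, L, a), L) = Add(L, Mul(-12, L, a)))
Add(Function('m')(53), Mul(-1, Function('S')(123, -28))) = Add(Mul(4, Pow(53, 2)), Mul(-1, Mul(-28, Add(1, Mul(-12, 123))))) = Add(Mul(4, 2809), Mul(-1, Mul(-28, Add(1, -1476)))) = Add(11236, Mul(-1, Mul(-28, -1475))) = Add(11236, Mul(-1, 41300)) = Add(11236, -41300) = -30064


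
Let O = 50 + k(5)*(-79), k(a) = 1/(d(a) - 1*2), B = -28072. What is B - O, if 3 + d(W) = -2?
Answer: -196933/7 ≈ -28133.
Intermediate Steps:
d(W) = -5 (d(W) = -3 - 2 = -5)
k(a) = -1/7 (k(a) = 1/(-5 - 1*2) = 1/(-5 - 2) = 1/(-7) = -1/7)
O = 429/7 (O = 50 - 1/7*(-79) = 50 + 79/7 = 429/7 ≈ 61.286)
B - O = -28072 - 1*429/7 = -28072 - 429/7 = -196933/7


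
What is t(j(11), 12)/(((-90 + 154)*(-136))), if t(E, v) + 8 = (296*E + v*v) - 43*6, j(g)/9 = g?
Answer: -14591/4352 ≈ -3.3527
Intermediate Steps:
j(g) = 9*g
t(E, v) = -266 + v² + 296*E (t(E, v) = -8 + ((296*E + v*v) - 43*6) = -8 + ((296*E + v²) - 258) = -8 + ((v² + 296*E) - 258) = -8 + (-258 + v² + 296*E) = -266 + v² + 296*E)
t(j(11), 12)/(((-90 + 154)*(-136))) = (-266 + 12² + 296*(9*11))/(((-90 + 154)*(-136))) = (-266 + 144 + 296*99)/((64*(-136))) = (-266 + 144 + 29304)/(-8704) = 29182*(-1/8704) = -14591/4352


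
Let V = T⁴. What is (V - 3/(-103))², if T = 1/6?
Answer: 15928081/17819046144 ≈ 0.00089388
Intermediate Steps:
T = ⅙ ≈ 0.16667
V = 1/1296 (V = (⅙)⁴ = 1/1296 ≈ 0.00077160)
(V - 3/(-103))² = (1/1296 - 3/(-103))² = (1/1296 - 3*(-1/103))² = (1/1296 + 3/103)² = (3991/133488)² = 15928081/17819046144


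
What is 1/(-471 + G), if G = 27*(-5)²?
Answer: 1/204 ≈ 0.0049020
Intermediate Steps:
G = 675 (G = 27*25 = 675)
1/(-471 + G) = 1/(-471 + 675) = 1/204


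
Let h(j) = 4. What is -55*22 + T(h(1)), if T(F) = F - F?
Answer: -1210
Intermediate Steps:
T(F) = 0
-55*22 + T(h(1)) = -55*22 + 0 = -1210 + 0 = -1210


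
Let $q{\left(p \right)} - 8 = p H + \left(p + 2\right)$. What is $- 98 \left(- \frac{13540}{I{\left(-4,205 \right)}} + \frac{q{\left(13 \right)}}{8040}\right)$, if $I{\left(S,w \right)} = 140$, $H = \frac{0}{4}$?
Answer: $\frac{38100433}{4020} \approx 9477.7$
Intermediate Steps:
$H = 0$ ($H = 0 \cdot \frac{1}{4} = 0$)
$q{\left(p \right)} = 10 + p$ ($q{\left(p \right)} = 8 + \left(p 0 + \left(p + 2\right)\right) = 8 + \left(0 + \left(2 + p\right)\right) = 8 + \left(2 + p\right) = 10 + p$)
$- 98 \left(- \frac{13540}{I{\left(-4,205 \right)}} + \frac{q{\left(13 \right)}}{8040}\right) = - 98 \left(- \frac{13540}{140} + \frac{10 + 13}{8040}\right) = - 98 \left(\left(-13540\right) \frac{1}{140} + 23 \cdot \frac{1}{8040}\right) = - 98 \left(- \frac{677}{7} + \frac{23}{8040}\right) = \left(-98\right) \left(- \frac{5442919}{56280}\right) = \frac{38100433}{4020}$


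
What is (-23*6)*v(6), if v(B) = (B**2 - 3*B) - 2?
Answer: -2208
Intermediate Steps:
v(B) = -2 + B**2 - 3*B
(-23*6)*v(6) = (-23*6)*(-2 + 6**2 - 3*6) = -138*(-2 + 36 - 18) = -138*16 = -2208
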